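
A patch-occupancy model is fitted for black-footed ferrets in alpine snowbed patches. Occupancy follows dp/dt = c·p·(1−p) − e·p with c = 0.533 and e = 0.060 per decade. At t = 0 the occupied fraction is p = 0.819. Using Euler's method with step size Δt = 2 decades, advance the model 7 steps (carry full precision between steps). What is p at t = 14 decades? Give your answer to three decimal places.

0.887

Update rule: p ← p + [c·p·(1−p) − e·p]·Δt with Δt = 2.
step 1: Δp = +0.05974, p = 0.87874
step 2: Δp = +0.00814, p = 0.88688
step 3: Δp = +0.00052, p = 0.88740
step 4: Δp = +0.00003, p = 0.88743
step 5: Δp = +0.00000, p = 0.88743
step 6: Δp = +0.00000, p = 0.88743
step 7: Δp = +0.00000, p = 0.88743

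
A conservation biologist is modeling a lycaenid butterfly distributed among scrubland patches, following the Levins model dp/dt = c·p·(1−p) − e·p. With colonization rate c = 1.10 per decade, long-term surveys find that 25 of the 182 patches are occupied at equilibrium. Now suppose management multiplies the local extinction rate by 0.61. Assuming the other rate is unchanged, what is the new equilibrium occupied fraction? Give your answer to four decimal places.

Observed p* = 25/182 = 0.13736.
Balance c(1−p*) = e gives e = 1.10×(1 − 0.13736) = 0.94890.
New p* = 1 − e/c = 1 − 0.57883/1.10000 = 0.47379.

0.4738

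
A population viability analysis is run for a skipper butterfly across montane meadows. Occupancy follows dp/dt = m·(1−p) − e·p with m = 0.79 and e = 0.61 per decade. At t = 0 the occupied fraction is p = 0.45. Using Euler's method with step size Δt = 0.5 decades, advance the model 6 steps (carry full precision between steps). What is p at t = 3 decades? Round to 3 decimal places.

0.564

Update rule: p ← p + [m·(1−p) − e·p]·Δt with Δt = 0.5.
p: 0.45000 → 0.53000  (Δp = +0.08000)
p: 0.53000 → 0.55400  (Δp = +0.02400)
p: 0.55400 → 0.56120  (Δp = +0.00720)
p: 0.56120 → 0.56336  (Δp = +0.00216)
p: 0.56336 → 0.56401  (Δp = +0.00065)
p: 0.56401 → 0.56420  (Δp = +0.00019)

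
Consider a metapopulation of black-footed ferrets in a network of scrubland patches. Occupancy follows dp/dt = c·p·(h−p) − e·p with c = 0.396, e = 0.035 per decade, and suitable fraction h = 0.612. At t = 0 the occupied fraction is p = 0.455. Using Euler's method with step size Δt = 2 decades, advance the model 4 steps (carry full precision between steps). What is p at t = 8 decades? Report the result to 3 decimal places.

Update rule: p ← p + [c·p·(h−p) − e·p]·Δt with Δt = 2.
t = 2: p = 0.45500 + (+0.02473) = 0.47973
t = 4: p = 0.47973 + (+0.01668) = 0.49640
t = 6: p = 0.49640 + (+0.01070) = 0.50710
t = 8: p = 0.50710 + (+0.00663) = 0.51373

0.514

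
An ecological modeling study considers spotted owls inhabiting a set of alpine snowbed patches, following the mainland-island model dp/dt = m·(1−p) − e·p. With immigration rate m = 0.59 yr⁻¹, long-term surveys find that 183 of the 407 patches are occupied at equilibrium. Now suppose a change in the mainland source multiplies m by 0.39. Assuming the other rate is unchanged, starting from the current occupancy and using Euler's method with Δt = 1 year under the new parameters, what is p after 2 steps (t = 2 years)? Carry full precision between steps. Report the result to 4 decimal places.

Observed p* = 183/407 = 0.44963.
Balance m(1−p*) = e·p* gives e = m(1−p*)/p* = 0.59×0.55037/0.44963 = 0.72219.
Starting from p₀ = 0.44963; update p ← p + (dp/dt)·Δt with the new parameters.
p: 0.44963 → 0.25155  (Δp = -0.19808)
p: 0.25155 → 0.24210  (Δp = -0.00945)

0.2421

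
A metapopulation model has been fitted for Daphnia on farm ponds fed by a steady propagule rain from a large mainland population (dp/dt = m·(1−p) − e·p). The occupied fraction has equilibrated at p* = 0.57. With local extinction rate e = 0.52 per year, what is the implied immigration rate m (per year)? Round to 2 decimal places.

At equilibrium m(1−p*) = e·p*, so m = e·p*/(1−p*).
m = 0.52 × 0.57 / 0.4300 = 0.2964/0.4300 = 0.6893.

0.69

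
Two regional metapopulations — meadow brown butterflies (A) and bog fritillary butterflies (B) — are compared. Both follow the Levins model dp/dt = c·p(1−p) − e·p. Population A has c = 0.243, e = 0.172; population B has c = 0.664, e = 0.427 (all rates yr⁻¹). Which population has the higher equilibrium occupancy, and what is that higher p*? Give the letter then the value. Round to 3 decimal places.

B, 0.357

A: p*_A = 1 − 0.172/0.243 = 0.2922.
B: p*_B = 1 − 0.427/0.664 = 0.3569.
B is higher at 0.3569.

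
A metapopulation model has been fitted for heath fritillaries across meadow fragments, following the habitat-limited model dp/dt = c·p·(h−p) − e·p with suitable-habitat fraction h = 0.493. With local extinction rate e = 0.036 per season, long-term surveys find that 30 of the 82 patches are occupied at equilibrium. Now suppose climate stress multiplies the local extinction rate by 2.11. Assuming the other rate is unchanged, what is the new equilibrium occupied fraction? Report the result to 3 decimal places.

Observed p* = 30/82 = 0.36585.
Balance c(h−p*) = e gives c = e/(0.493 − 0.36585) = 0.036/0.12715 = 0.28313.
New p* = 0.493 − e/c = 0.493 − 0.07596/0.28313 = 0.22471.

0.225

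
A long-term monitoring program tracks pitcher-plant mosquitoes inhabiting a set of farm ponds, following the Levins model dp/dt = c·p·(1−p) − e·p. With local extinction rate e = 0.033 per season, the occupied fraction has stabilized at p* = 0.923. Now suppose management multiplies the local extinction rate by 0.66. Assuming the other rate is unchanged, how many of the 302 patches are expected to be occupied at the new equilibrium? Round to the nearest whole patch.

Balance c(1−p*) = e gives c = e/(1 − 0.92300) = 0.033/0.07700 = 0.42857.
New p* = 1 − e/c = 1 − 0.02178/0.42857 = 0.94918.
Expected occupied = 302 × 0.94918 = 286.65 ≈ 287.

287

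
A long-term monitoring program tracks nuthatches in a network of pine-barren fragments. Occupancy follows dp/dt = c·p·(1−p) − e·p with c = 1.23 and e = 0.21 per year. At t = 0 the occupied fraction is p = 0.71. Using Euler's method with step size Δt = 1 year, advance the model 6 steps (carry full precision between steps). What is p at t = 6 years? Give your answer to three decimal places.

Update rule: p ← p + [c·p·(1−p) − e·p]·Δt with Δt = 1.
p: 0.71000 → 0.81416  (Δp = +0.10416)
p: 0.81416 → 0.82929  (Δp = +0.01513)
p: 0.82929 → 0.82927  (Δp = -0.00002)
p: 0.82927 → 0.82927  (Δp = +0.00000)
p: 0.82927 → 0.82927  (Δp = -0.00000)
p: 0.82927 → 0.82927  (Δp = +0.00000)

0.829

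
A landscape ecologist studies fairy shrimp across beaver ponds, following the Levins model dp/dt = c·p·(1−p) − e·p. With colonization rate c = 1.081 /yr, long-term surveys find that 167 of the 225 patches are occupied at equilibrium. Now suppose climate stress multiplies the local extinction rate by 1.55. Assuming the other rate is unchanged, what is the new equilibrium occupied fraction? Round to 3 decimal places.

0.600

Observed p* = 167/225 = 0.74222.
Balance c(1−p*) = e gives e = 1.081×(1 − 0.74222) = 0.27866.
New p* = 1 − e/c = 1 − 0.43192/1.08100 = 0.60044.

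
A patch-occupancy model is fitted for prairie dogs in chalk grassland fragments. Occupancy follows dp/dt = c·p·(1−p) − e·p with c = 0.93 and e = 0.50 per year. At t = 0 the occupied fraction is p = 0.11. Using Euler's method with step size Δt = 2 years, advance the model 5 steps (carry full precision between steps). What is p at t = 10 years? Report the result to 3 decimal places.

Update rule: p ← p + [c·p·(1−p) − e·p]·Δt with Δt = 2.
step 1: Δp = +0.07209, p = 0.18209
step 2: Δp = +0.09493, p = 0.27702
step 3: Δp = +0.09550, p = 0.37252
step 4: Δp = +0.06225, p = 0.43477
step 5: Δp = +0.02231, p = 0.45709

0.457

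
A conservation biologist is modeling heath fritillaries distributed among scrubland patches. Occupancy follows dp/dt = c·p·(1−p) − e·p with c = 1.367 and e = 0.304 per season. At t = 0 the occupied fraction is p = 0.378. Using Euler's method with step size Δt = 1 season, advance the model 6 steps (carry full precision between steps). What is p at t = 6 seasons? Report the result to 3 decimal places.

Update rule: p ← p + [c·p·(1−p) − e·p]·Δt with Δt = 1.
  1  |  dp/dt·Δt = +0.206492  |  p_1 = 0.584492
  2  |  dp/dt·Δt = +0.154306  |  p_2 = 0.738797
  3  |  dp/dt·Δt = +0.039204  |  p_3 = 0.778001
  4  |  dp/dt·Δt = -0.000410  |  p_4 = 0.777591
  5  |  dp/dt·Δt = +0.000026  |  p_5 = 0.777617
  6  |  dp/dt·Δt = -0.000002  |  p_6 = 0.777615

0.778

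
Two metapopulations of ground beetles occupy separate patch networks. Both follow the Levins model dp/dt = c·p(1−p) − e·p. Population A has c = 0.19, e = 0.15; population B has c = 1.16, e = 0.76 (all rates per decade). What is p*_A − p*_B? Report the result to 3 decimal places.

-0.134

A: p*_A = 1 − 0.15/0.19 = 0.2105.
B: p*_B = 1 − 0.76/1.16 = 0.3448.
p*_A − p*_B = 0.2105 − 0.3448 = -0.1343.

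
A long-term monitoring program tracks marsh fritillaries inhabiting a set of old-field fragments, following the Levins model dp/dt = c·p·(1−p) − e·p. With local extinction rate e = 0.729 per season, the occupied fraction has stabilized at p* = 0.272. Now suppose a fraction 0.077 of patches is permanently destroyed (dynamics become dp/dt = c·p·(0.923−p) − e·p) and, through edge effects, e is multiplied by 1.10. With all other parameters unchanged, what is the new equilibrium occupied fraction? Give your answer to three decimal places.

0.122

Balance c(1−p*) = e gives c = e/(1 − 0.27200) = 0.729/0.72800 = 1.00137.
New p* = 0.923 − e/c = 0.923 − 0.80190/1.00137 = 0.12220.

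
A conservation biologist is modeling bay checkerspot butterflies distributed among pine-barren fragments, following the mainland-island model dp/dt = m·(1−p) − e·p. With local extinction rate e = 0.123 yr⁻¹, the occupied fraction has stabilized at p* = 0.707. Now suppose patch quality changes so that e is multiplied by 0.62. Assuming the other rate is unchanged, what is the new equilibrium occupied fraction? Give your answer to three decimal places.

Balance m(1−p*) = e·p* gives m = e·p*/(1−p*) = 0.123×0.70700/0.29300 = 0.29680.
New p* = m/(m+e) = 0.29680/(0.29680+0.07626) = 0.79558.

0.796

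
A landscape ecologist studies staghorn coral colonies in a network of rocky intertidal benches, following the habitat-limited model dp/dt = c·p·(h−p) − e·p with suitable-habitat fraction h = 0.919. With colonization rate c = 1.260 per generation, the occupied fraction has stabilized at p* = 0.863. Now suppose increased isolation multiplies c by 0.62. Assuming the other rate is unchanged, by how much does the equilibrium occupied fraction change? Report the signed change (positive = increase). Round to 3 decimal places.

Balance c(h−p*) = e gives e = 1.260×(0.919 − 0.86300) = 0.07056.
New p* = 0.919 − e/c = 0.919 − 0.07056/0.78120 = 0.82868.
Δp* = 0.82868 − 0.86300 = -0.03432.

-0.034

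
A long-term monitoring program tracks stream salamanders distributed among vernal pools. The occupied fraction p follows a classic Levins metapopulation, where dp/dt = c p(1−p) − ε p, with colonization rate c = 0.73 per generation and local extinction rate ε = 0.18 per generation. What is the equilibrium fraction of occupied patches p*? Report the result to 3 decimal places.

0.753

At equilibrium, colonization balances extinction: c·p*·(1−p*) = ε·p*.
So p* = 1 − ε/c = 1 − 0.18/0.73 = 1 − 0.2466 = 0.7534.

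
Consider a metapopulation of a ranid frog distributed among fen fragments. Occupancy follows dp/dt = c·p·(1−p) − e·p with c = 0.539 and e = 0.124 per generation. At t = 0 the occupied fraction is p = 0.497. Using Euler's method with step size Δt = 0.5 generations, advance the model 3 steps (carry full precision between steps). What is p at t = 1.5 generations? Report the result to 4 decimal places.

Update rule: p ← p + [c·p·(1−p) − e·p]·Δt with Δt = 0.5.
t = 0.5: p = 0.49700 + (+0.03656) = 0.53356
t = 1: p = 0.53356 + (+0.03399) = 0.56755
t = 1.5: p = 0.56755 + (+0.03096) = 0.59851

0.5985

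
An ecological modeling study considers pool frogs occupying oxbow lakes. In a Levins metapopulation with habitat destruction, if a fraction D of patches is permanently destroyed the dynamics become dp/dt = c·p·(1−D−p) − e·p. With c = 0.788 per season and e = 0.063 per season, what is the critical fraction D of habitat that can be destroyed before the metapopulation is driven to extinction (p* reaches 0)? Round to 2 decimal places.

The nontrivial equilibrium is p* = (1−D) − e/c; extinction occurs when this hits zero.
So D_crit = 1 − e/c = 1 − 0.063/0.788 = 1 − 0.0799 = 0.9201.
This equals the undisturbed p*, a classic result of Lande's extension.

0.92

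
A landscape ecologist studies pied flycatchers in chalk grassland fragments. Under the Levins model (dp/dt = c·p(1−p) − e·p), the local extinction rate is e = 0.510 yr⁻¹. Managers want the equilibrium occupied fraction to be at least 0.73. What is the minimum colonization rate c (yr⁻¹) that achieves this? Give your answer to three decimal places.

p* = 1 − e/c ≥ 0.73 requires e/c ≤ 0.2700, i.e. c ≥ e/0.2700.
c_min = 0.510/0.2700 = 1.8889.

1.889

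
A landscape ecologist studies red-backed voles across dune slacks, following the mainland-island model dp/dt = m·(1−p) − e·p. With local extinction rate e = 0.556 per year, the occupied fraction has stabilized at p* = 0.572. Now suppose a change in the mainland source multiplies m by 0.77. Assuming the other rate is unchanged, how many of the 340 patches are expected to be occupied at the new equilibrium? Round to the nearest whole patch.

172

Balance m(1−p*) = e·p* gives m = e·p*/(1−p*) = 0.556×0.57200/0.42800 = 0.74307.
New p* = m/(m+e) = 0.57216/(0.57216+0.55600) = 0.50716.
Expected occupied = 340 × 0.50716 = 172.43 ≈ 172.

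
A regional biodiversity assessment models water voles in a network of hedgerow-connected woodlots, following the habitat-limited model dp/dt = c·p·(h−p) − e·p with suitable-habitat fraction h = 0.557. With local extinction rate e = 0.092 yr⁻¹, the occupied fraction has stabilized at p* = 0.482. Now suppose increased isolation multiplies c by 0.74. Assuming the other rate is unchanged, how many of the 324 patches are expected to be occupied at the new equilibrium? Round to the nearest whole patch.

148

Balance c(h−p*) = e gives c = e/(0.557 − 0.48200) = 0.092/0.07500 = 1.22667.
New p* = 0.557 − e/c = 0.557 − 0.09200/0.90774 = 0.45565.
Expected occupied = 324 × 0.45565 = 147.63 ≈ 148.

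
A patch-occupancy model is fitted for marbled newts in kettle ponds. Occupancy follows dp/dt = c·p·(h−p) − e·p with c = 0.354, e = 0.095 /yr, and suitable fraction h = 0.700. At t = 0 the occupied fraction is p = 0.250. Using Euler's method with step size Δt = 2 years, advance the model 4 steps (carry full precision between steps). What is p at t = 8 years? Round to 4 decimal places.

0.3608

Update rule: p ← p + [c·p·(h−p) − e·p]·Δt with Δt = 2.
p: 0.25000 → 0.28215  (Δp = +0.03215)
p: 0.28215 → 0.31201  (Δp = +0.02986)
p: 0.31201 → 0.33844  (Δp = +0.02643)
p: 0.33844 → 0.36077  (Δp = +0.02233)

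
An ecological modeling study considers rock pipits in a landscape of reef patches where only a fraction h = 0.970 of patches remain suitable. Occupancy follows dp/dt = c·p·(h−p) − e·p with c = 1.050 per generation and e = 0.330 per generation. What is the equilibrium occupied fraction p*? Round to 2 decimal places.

Setting dp/dt = 0 and dividing by p* gives c·(h−p*) = e.
So p* = h − e/c = 0.970 − 0.330/1.050 = 0.970 − 0.3143 = 0.6557.

0.66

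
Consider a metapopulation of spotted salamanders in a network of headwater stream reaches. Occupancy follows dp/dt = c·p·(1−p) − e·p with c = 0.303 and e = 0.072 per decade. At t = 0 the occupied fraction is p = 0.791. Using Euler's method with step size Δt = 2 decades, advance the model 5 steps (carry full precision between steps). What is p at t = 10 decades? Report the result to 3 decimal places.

0.764

Update rule: p ← p + [c·p·(1−p) − e·p]·Δt with Δt = 2.
t = 2: p = 0.79100 + (-0.01372) = 0.77728
t = 4: p = 0.77728 + (-0.00702) = 0.77026
t = 6: p = 0.77026 + (-0.00368) = 0.76658
t = 8: p = 0.76658 + (-0.00195) = 0.76463
t = 10: p = 0.76463 + (-0.00104) = 0.76358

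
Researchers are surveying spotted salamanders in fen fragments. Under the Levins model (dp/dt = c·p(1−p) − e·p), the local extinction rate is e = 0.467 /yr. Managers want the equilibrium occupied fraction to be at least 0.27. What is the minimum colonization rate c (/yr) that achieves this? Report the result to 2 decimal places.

0.64

p* = 1 − e/c ≥ 0.27 requires e/c ≤ 0.7300, i.e. c ≥ e/0.7300.
c_min = 0.467/0.7300 = 0.6397.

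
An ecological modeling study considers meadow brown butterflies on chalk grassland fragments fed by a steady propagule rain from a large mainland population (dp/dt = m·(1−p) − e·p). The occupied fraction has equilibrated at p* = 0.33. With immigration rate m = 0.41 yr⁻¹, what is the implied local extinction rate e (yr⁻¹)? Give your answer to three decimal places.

At equilibrium m(1−p*) = e·p*, so e = m(1−p*)/p*.
e = 0.41 × 0.6700 / 0.33 = 0.8324.

0.832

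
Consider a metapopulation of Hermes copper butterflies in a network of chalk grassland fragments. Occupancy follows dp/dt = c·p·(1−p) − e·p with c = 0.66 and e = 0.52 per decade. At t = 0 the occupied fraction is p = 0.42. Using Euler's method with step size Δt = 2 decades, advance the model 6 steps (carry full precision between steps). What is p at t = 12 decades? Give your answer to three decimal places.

0.224

Update rule: p ← p + [c·p·(1−p) − e·p]·Δt with Δt = 2.
  1  |  dp/dt·Δt = -0.115248  |  p_1 = 0.304752
  2  |  dp/dt·Δt = -0.037263  |  p_2 = 0.267489
  3  |  dp/dt·Δt = -0.019550  |  p_3 = 0.247940
  4  |  dp/dt·Δt = -0.011723  |  p_4 = 0.236217
  5  |  dp/dt·Δt = -0.007513  |  p_5 = 0.228704
  6  |  dp/dt·Δt = -0.005006  |  p_6 = 0.223698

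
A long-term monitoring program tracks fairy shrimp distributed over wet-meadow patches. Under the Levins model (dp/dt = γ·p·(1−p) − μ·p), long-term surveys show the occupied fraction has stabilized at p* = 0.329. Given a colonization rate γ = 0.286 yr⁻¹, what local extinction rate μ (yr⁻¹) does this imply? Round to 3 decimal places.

0.192

At equilibrium γ(1−p*) = μ.
μ = 0.286 × (1 − 0.329) = 0.286 × 0.6710 = 0.1919.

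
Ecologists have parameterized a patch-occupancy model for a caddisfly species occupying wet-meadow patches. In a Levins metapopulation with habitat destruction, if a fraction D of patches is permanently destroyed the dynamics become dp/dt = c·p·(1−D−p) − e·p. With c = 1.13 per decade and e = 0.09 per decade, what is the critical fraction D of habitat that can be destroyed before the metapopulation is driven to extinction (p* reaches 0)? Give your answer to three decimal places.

0.920

The nontrivial equilibrium is p* = (1−D) − e/c; extinction occurs when this hits zero.
So D_crit = 1 − e/c = 1 − 0.09/1.13 = 1 − 0.0796 = 0.9204.
This equals the undisturbed p*, a classic result of Lande's extension.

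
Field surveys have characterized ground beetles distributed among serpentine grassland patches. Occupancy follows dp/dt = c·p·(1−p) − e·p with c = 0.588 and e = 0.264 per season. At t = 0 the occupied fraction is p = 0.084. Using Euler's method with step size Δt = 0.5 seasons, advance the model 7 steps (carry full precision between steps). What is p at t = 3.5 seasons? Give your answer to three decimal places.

0.192

Update rule: p ← p + [c·p·(1−p) − e·p]·Δt with Δt = 0.5.
p: 0.08400 → 0.09553  (Δp = +0.01153)
p: 0.09553 → 0.10833  (Δp = +0.01279)
p: 0.10833 → 0.12243  (Δp = +0.01410)
p: 0.12243 → 0.13785  (Δp = +0.01543)
p: 0.13785 → 0.15460  (Δp = +0.01675)
p: 0.15460 → 0.17262  (Δp = +0.01802)
p: 0.17262 → 0.19182  (Δp = +0.01920)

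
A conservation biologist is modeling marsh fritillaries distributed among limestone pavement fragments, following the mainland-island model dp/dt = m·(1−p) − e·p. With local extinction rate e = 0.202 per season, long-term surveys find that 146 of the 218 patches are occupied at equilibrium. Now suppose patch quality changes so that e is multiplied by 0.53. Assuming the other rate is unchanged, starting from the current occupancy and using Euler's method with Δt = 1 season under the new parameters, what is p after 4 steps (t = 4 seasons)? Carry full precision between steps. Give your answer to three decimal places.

0.786

Observed p* = 146/218 = 0.66972.
Balance m(1−p*) = e·p* gives m = e·p*/(1−p*) = 0.202×0.66972/0.33028 = 0.40961.
Starting from p₀ = 0.66972; update p ← p + (dp/dt)·Δt with the new parameters.
p: 0.66972 → 0.73331  (Δp = +0.06358)
p: 0.73331 → 0.76404  (Δp = +0.03073)
p: 0.76404 → 0.77889  (Δp = +0.01485)
p: 0.77889 → 0.78607  (Δp = +0.00718)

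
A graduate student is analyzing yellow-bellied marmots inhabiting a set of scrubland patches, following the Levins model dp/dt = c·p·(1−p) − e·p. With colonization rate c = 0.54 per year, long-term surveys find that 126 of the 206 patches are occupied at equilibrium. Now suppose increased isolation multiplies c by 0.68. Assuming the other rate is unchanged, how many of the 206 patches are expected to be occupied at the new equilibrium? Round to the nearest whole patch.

Observed p* = 126/206 = 0.61165.
Balance c(1−p*) = e gives e = 0.54×(1 − 0.61165) = 0.20971.
New p* = 1 − e/c = 1 − 0.20971/0.36720 = 0.42889.
Expected occupied = 206 × 0.42889 = 88.35 ≈ 88.

88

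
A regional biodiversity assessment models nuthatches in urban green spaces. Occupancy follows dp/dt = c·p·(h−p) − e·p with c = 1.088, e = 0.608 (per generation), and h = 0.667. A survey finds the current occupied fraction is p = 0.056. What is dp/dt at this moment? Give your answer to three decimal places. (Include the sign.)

Colonization term: c·p·(h−p) = 1.088×0.056×0.6110 = 0.03723.
Extinction term: e·p = 0.03405.
dp/dt = 0.03723 − 0.03405 = 0.00318.

0.003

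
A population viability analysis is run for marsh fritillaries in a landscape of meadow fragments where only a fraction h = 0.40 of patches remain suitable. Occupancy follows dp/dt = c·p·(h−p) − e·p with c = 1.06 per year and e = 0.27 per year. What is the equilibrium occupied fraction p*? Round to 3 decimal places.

0.145

Setting dp/dt = 0 and dividing by p* gives c·(h−p*) = e.
So p* = h − e/c = 0.40 − 0.27/1.06 = 0.40 − 0.2547 = 0.1453.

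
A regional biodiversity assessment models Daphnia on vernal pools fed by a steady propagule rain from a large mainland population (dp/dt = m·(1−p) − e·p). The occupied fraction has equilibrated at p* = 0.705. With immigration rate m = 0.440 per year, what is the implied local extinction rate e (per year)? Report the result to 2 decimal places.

At equilibrium m(1−p*) = e·p*, so e = m(1−p*)/p*.
e = 0.440 × 0.2950 / 0.705 = 0.1841.

0.18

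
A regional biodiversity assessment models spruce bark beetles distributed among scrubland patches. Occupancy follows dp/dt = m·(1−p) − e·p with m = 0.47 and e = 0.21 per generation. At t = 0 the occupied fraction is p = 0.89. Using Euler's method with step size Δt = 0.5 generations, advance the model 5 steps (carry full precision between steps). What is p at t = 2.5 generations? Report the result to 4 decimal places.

0.7161

Update rule: p ← p + [m·(1−p) − e·p]·Δt with Δt = 0.5.
step 1: Δp = -0.06760, p = 0.82240
step 2: Δp = -0.04462, p = 0.77778
step 3: Δp = -0.02945, p = 0.74834
step 4: Δp = -0.01943, p = 0.72890
step 5: Δp = -0.01283, p = 0.71608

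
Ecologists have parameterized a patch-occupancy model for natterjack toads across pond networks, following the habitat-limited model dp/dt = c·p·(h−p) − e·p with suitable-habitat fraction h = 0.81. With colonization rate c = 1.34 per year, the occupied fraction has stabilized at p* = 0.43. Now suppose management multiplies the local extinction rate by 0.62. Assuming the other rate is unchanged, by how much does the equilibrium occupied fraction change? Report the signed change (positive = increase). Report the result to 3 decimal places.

0.144

Balance c(h−p*) = e gives e = 1.34×(0.81 − 0.43000) = 0.50920.
New p* = 0.81 − e/c = 0.81 − 0.31570/1.34000 = 0.57440.
Δp* = 0.57440 − 0.43000 = +0.14440.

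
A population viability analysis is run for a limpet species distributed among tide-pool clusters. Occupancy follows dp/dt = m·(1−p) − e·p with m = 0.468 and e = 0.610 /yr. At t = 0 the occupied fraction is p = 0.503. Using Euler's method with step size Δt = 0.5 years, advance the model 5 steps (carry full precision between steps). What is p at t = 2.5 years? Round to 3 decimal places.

0.436

Update rule: p ← p + [m·(1−p) − e·p]·Δt with Δt = 0.5.
p: 0.50300 → 0.46588  (Δp = -0.03712)
p: 0.46588 → 0.44877  (Δp = -0.01711)
p: 0.44877 → 0.44088  (Δp = -0.00789)
p: 0.44088 → 0.43725  (Δp = -0.00364)
p: 0.43725 → 0.43557  (Δp = -0.00168)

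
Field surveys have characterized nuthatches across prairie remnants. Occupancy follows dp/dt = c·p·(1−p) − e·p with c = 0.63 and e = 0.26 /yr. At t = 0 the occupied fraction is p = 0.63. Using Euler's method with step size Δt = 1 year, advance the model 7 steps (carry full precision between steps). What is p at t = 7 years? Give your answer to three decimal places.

0.589

Update rule: p ← p + [c·p·(1−p) − e·p]·Δt with Δt = 1.
step 1: Δp = -0.01695, p = 0.61305
step 2: Δp = -0.00995, p = 0.60311
step 3: Δp = -0.00601, p = 0.59710
step 4: Δp = -0.00369, p = 0.59342
step 5: Δp = -0.00229, p = 0.59113
step 6: Δp = -0.00143, p = 0.58970
step 7: Δp = -0.00089, p = 0.58881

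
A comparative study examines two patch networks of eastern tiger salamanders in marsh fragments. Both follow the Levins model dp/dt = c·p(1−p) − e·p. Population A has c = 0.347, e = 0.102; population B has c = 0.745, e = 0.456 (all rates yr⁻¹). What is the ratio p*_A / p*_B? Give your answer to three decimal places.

A: p*_A = 1 − 0.102/0.347 = 0.7061.
B: p*_B = 1 − 0.456/0.745 = 0.3879.
p*_A / p*_B = 0.7061/0.3879 = 1.8201.

1.820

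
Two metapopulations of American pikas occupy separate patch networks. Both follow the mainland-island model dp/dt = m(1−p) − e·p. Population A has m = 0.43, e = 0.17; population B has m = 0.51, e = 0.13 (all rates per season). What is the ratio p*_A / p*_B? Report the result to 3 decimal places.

A: p*_A = m/(m+e) = 0.43/0.6000 = 0.7167.
B: p*_B = 0.51/0.6400 = 0.7969.
p*_A / p*_B = 0.7167/0.7969 = 0.8993.

0.899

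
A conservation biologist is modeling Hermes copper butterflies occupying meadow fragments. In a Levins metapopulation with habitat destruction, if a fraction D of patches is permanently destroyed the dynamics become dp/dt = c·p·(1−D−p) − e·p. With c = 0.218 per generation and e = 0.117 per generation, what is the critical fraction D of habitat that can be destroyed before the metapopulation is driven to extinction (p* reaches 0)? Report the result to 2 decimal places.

The nontrivial equilibrium is p* = (1−D) − e/c; extinction occurs when this hits zero.
So D_crit = 1 − e/c = 1 − 0.117/0.218 = 1 − 0.5367 = 0.4633.
This equals the undisturbed p*, a classic result of Lande's extension.

0.46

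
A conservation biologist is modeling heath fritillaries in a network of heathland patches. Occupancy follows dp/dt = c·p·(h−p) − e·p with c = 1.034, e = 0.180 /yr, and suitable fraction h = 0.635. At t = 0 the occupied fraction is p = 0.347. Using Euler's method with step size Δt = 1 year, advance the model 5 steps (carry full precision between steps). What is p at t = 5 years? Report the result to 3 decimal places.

0.454

Update rule: p ← p + [c·p·(h−p) − e·p]·Δt with Δt = 1.
p: 0.34700 → 0.38787  (Δp = +0.04087)
p: 0.38787 → 0.41717  (Δp = +0.02930)
p: 0.41717 → 0.43604  (Δp = +0.01887)
p: 0.43604 → 0.44726  (Δp = +0.01122)
p: 0.44726 → 0.45358  (Δp = +0.00632)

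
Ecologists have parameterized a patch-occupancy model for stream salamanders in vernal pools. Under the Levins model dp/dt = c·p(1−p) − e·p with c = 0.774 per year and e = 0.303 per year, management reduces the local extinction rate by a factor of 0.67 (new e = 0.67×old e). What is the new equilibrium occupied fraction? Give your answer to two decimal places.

0.74

Before: p* = 1 − 0.303/0.774 = 0.6085.
After the change, c = 0.774, e = 0.20301, so p* = 1 − 0.20301/0.774 = 0.7377.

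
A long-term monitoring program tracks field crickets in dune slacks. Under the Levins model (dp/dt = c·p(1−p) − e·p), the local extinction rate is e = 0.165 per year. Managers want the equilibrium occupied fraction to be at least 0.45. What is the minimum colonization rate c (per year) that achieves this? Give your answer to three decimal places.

0.300

p* = 1 − e/c ≥ 0.45 requires e/c ≤ 0.5500, i.e. c ≥ e/0.5500.
c_min = 0.165/0.5500 = 0.3000.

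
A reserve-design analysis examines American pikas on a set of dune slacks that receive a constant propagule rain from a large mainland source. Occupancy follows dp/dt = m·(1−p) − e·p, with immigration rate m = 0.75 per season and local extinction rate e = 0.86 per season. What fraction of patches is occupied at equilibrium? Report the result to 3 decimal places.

0.466

Setting dp/dt = 0: m − m·p* = e·p*, so m = (m+e)·p*.
p* = m/(m+e) = 0.75/(0.75+0.86) = 0.75/1.6100 = 0.4658.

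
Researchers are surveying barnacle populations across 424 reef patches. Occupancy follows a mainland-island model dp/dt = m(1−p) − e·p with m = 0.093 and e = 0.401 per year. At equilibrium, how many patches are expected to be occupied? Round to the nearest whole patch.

80

p* = m/(m+e) = 0.093/0.4940 = 0.1883.
Expected occupied patches = N × p* = 424 × 0.1883 = 79.82 ≈ 80.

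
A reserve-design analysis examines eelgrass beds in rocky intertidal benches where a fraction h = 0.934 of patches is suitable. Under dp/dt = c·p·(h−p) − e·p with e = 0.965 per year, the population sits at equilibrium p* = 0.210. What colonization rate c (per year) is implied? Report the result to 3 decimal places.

At equilibrium c(h−p*) = e, so c = e/(h−p*).
c = 0.965/(0.934 − 0.210) = 0.965/0.7240 = 1.3329.

1.333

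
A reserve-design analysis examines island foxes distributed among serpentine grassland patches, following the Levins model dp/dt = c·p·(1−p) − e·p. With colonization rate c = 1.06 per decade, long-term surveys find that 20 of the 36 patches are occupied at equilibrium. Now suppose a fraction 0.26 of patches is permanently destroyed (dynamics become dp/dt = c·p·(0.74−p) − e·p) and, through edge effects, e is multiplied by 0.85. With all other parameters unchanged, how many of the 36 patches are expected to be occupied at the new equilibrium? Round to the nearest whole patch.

Observed p* = 20/36 = 0.55556.
Balance c(1−p*) = e gives e = 1.06×(1 − 0.55556) = 0.47111.
New p* = 0.74 − e/c = 0.74 − 0.40044/1.06000 = 0.36223.
Expected occupied = 36 × 0.36223 = 13.04 ≈ 13.

13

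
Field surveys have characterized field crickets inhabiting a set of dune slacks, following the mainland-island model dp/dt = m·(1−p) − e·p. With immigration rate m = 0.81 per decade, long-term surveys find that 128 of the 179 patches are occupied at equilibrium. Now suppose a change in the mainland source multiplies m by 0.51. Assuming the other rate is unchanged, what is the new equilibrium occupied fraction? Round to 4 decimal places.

Observed p* = 128/179 = 0.71508.
Balance m(1−p*) = e·p* gives e = m(1−p*)/p* = 0.81×0.28492/0.71508 = 0.32274.
New p* = m/(m+e) = 0.41310/(0.41310+0.32274) = 0.56140.

0.5614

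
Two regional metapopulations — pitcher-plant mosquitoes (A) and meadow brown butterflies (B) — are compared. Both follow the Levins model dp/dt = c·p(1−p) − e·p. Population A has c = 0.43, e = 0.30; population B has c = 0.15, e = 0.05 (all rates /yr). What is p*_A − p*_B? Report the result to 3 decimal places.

A: p*_A = 1 − 0.30/0.43 = 0.3023.
B: p*_B = 1 − 0.05/0.15 = 0.6667.
p*_A − p*_B = 0.3023 − 0.6667 = -0.3643.

-0.364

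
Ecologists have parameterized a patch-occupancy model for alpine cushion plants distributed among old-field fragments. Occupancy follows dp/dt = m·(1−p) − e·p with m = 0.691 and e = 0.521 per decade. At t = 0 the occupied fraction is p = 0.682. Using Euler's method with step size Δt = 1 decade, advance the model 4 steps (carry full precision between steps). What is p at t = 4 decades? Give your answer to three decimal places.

Update rule: p ← p + [m·(1−p) − e·p]·Δt with Δt = 1.
  1  |  dp/dt·Δt = -0.135584  |  p_1 = 0.546416
  2  |  dp/dt·Δt = +0.028744  |  p_2 = 0.575160
  3  |  dp/dt·Δt = -0.006094  |  p_3 = 0.569066
  4  |  dp/dt·Δt = +0.001292  |  p_4 = 0.570358

0.570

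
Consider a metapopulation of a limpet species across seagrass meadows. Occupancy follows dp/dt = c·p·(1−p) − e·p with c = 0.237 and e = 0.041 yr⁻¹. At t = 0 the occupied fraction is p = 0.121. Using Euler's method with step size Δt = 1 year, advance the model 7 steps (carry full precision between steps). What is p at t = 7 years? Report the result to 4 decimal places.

Update rule: p ← p + [c·p·(1−p) − e·p]·Δt with Δt = 1.
  1  |  dp/dt·Δt = +0.020246  |  p_1 = 0.141246
  2  |  dp/dt·Δt = +0.022956  |  p_2 = 0.164202
  3  |  dp/dt·Δt = +0.025794  |  p_3 = 0.189996
  4  |  dp/dt·Δt = +0.028684  |  p_4 = 0.218679
  5  |  dp/dt·Δt = +0.031528  |  p_5 = 0.250207
  6  |  dp/dt·Δt = +0.034204  |  p_6 = 0.284411
  7  |  dp/dt·Δt = +0.036574  |  p_7 = 0.320984

0.3210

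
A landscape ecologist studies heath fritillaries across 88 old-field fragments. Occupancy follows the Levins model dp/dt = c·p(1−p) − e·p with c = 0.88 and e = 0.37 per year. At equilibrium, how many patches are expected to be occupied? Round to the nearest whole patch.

p* = 1 − e/c = 1 − 0.37/0.88 = 0.5795.
Expected occupied patches = N × p* = 88 × 0.5795 = 51.00 ≈ 51.

51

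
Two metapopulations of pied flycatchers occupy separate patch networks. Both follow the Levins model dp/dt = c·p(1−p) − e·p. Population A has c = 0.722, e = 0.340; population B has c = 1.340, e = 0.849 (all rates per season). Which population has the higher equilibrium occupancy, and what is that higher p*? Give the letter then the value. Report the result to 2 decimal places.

A: p*_A = 1 − 0.340/0.722 = 0.5291.
B: p*_B = 1 − 0.849/1.340 = 0.3664.
A is higher at 0.5291.

A, 0.53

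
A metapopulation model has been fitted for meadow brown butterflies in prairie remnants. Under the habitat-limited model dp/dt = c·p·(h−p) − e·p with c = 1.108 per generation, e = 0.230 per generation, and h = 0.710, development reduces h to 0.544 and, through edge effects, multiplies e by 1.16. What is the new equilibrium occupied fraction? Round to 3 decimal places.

0.303

Before: p* = h − e/c = 0.710 − 0.230/1.108 = 0.710 − 0.2076 = 0.5024.
After: c = 1.108, e = 0.2668, h = 0.544; p* = 0.544 − 0.2668/1.108 = 0.3032.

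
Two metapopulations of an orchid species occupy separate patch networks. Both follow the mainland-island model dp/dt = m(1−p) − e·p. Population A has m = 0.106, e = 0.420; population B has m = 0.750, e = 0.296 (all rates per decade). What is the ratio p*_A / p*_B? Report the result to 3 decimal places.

A: p*_A = m/(m+e) = 0.106/0.5260 = 0.2015.
B: p*_B = 0.750/1.0460 = 0.7170.
p*_A / p*_B = 0.2015/0.7170 = 0.2811.

0.281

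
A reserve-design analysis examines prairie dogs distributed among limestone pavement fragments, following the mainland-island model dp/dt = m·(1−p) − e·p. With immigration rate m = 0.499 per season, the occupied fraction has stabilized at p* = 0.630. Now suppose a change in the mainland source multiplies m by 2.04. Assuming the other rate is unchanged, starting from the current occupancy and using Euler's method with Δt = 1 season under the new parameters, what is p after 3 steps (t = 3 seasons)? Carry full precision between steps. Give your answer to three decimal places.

Balance m(1−p*) = e·p* gives e = m(1−p*)/p* = 0.499×0.37000/0.63000 = 0.29306.
Starting from p₀ = 0.63000; update p ← p + (dp/dt)·Δt with the new parameters.
t = 1: p = 0.63000 + (+0.19202) = 0.82202
t = 2: p = 0.82202 + (-0.05972) = 0.76229
t = 3: p = 0.76229 + (+0.01857) = 0.78087

0.781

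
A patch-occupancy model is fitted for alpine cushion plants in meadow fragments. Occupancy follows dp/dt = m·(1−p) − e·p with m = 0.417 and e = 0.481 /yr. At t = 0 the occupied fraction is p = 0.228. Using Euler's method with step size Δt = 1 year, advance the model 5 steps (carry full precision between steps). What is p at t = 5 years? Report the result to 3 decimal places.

0.464

Update rule: p ← p + [m·(1−p) − e·p]·Δt with Δt = 1.
p: 0.22800 → 0.44026  (Δp = +0.21226)
p: 0.44026 → 0.46191  (Δp = +0.02165)
p: 0.46191 → 0.46411  (Δp = +0.00221)
p: 0.46411 → 0.46434  (Δp = +0.00023)
p: 0.46434 → 0.46436  (Δp = +0.00002)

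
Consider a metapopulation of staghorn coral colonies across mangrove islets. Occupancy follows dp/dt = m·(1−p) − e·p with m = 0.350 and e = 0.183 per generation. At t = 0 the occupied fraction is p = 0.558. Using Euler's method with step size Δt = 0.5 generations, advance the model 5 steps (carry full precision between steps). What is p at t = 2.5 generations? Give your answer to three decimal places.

Update rule: p ← p + [m·(1−p) − e·p]·Δt with Δt = 0.5.
t = 0.5: p = 0.55800 + (+0.02629) = 0.58429
t = 1: p = 0.58429 + (+0.01929) = 0.60358
t = 1.5: p = 0.60358 + (+0.01415) = 0.61773
t = 2: p = 0.61773 + (+0.01038) = 0.62810
t = 2.5: p = 0.62810 + (+0.00761) = 0.63571

0.636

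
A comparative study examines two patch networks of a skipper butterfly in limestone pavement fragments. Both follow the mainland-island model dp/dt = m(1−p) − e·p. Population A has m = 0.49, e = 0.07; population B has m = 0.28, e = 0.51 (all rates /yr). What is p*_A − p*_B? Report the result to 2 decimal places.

A: p*_A = m/(m+e) = 0.49/0.5600 = 0.8750.
B: p*_B = 0.28/0.7900 = 0.3544.
p*_A − p*_B = 0.8750 − 0.3544 = 0.5206.

0.52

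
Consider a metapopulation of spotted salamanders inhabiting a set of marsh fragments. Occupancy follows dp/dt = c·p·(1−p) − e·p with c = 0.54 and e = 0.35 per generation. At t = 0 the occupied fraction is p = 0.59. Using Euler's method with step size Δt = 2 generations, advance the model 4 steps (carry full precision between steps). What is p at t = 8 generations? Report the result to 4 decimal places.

0.3672

Update rule: p ← p + [c·p·(1−p) − e·p]·Δt with Δt = 2.
p: 0.59000 → 0.43825  (Δp = -0.15175)
p: 0.43825 → 0.39736  (Δp = -0.04089)
p: 0.39736 → 0.37783  (Δp = -0.01953)
p: 0.37783 → 0.36723  (Δp = -0.01060)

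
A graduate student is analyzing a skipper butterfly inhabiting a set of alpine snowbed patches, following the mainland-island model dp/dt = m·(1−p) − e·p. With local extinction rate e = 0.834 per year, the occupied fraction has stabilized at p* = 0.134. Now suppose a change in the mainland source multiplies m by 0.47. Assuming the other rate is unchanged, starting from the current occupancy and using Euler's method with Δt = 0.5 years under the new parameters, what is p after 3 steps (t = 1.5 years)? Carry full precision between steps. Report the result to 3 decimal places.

Balance m(1−p*) = e·p* gives m = e·p*/(1−p*) = 0.834×0.13400/0.86600 = 0.12905.
Starting from p₀ = 0.13400; update p ← p + (dp/dt)·Δt with the new parameters.
  1  |  dp/dt·Δt = -0.029615  |  p_1 = 0.104385
  2  |  dp/dt·Δt = -0.016368  |  p_2 = 0.088017
  3  |  dp/dt·Δt = -0.009046  |  p_3 = 0.078971

0.079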